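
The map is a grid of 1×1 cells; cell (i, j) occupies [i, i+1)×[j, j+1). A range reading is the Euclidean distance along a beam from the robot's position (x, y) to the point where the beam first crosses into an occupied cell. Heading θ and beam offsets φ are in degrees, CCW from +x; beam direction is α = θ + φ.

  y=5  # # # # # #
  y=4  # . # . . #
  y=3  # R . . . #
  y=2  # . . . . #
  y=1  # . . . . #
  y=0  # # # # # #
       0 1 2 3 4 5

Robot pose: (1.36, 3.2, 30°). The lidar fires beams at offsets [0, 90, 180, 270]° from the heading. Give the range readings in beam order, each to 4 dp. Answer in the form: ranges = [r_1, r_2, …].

ranges = [1.6000, 0.7200, 0.4157, 2.5403]

beam 1: φ=0°, α=30°
  d=(0.8660,0.5000)  start (1,3)  tX=0.7390 tY=1.6000  stride 1/|dx|=1.1547 1/|dy|=2.0000
    cross x-line → (2,3), t=0.7390
    cross y-line → (2,4), t=1.6000 (wall)
  → r_1 = 1.6000
beam 2: φ=90°, α=120°
  d=(-0.5000,0.8660)  start (1,3)  tX=0.7200 tY=0.9238  stride 1/|dx|=2.0000 1/|dy|=1.1547
    cross x-line → (0,3), t=0.7200 (wall)
  → r_2 = 0.7200
beam 3: φ=180°, α=210°
  d=(-0.8660,-0.5000)  start (1,3)  tX=0.4157 tY=0.4000  stride 1/|dx|=1.1547 1/|dy|=2.0000
    cross y-line → (1,2), t=0.4000
    cross x-line → (0,2), t=0.4157 (wall)
  → r_3 = 0.4157
beam 4: φ=270°, α=300°
  d=(0.5000,-0.8660)  start (1,3)  tX=1.2800 tY=0.2309  stride 1/|dx|=2.0000 1/|dy|=1.1547
    cross y-line → (1,2), t=0.2309
    cross x-line → (2,2), t=1.2800
    cross y-line → (2,1), t=1.3856
    cross y-line → (2,0), t=2.5403 (wall)
  → r_4 = 2.5403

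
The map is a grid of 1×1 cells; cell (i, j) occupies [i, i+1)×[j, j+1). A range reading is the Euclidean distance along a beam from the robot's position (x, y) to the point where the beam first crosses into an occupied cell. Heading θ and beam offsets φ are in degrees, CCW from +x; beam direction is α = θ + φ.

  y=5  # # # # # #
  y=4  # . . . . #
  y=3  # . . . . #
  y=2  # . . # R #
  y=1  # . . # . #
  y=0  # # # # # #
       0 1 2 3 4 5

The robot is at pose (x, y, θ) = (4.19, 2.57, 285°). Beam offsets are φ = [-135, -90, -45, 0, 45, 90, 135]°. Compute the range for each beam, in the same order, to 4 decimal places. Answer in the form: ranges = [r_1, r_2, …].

ranges = [0.2194, 0.1967, 0.3800, 1.6254, 0.9353, 0.8386, 1.6200]

beam 1: φ=-135°, α=150°
  cosα=-0.8660 sinα=0.5000 | (4,2) | tMaxX 0.2194 tMaxY 0.8600 | tΔX 1.1547 tΔY 2.0000
    t=0.2194 [x] (3,2) — stop
  → r_1 = 0.2194
beam 2: φ=-90°, α=195°
  cosα=-0.9659 sinα=-0.2588 | (4,2) | tMaxX 0.1967 tMaxY 2.2023 | tΔX 1.0353 tΔY 3.8637
    t=0.1967 [x] (3,2) — stop
  → r_2 = 0.1967
beam 3: φ=-45°, α=240°
  cosα=-0.5000 sinα=-0.8660 | (4,2) | tMaxX 0.3800 tMaxY 0.6582 | tΔX 2.0000 tΔY 1.1547
    t=0.3800 [x] (3,2) — stop
  → r_3 = 0.3800
beam 4: φ=0°, α=285°
  cosα=0.2588 sinα=-0.9659 | (4,2) | tMaxX 3.1296 tMaxY 0.5901 | tΔX 3.8637 tΔY 1.0353
    t=0.5901 [y] (4,1)
    t=1.6254 [y] (4,0) — stop
  → r_4 = 1.6254
beam 5: φ=45°, α=330°
  cosα=0.8660 sinα=-0.5000 | (4,2) | tMaxX 0.9353 tMaxY 1.1400 | tΔX 1.1547 tΔY 2.0000
    t=0.9353 [x] (5,2) — stop
  → r_5 = 0.9353
beam 6: φ=90°, α=15°
  cosα=0.9659 sinα=0.2588 | (4,2) | tMaxX 0.8386 tMaxY 1.6614 | tΔX 1.0353 tΔY 3.8637
    t=0.8386 [x] (5,2) — stop
  → r_6 = 0.8386
beam 7: φ=135°, α=60°
  cosα=0.5000 sinα=0.8660 | (4,2) | tMaxX 1.6200 tMaxY 0.4965 | tΔX 2.0000 tΔY 1.1547
    t=0.4965 [y] (4,3)
    t=1.6200 [x] (5,3) — stop
  → r_7 = 1.6200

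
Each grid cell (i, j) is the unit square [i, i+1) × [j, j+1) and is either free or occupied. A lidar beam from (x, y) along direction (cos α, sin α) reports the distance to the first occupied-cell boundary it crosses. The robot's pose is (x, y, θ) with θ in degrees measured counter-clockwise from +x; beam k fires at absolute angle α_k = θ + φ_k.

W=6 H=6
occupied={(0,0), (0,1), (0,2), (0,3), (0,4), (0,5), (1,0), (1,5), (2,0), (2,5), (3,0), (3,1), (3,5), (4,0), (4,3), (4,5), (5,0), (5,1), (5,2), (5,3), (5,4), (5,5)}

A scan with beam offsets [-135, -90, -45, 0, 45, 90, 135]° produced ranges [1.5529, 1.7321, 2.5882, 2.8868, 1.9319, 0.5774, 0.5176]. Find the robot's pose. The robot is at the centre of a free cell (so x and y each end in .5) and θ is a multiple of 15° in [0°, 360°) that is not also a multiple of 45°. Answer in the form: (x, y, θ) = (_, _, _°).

The pose lattice has 14·16 = 224 candidates. Test each by forward raycasting.
  (2.5, 2.5, 285°): beam 1 = 1.7321 ≠ 1.5529 ✗
  (4.5, 1.5, 285°): beam 1 = 0.5774 ≠ 1.5529 ✗
  (1.5, 2.5, 330°): beam 1 = 0.5176 ≠ 1.5529 ✗
  (1.5, 4.5, 60°): beam 1 = 3.6235 ≠ 1.5529 ✗
  …
  (1.5, 2.5, 60°): r_1=1.5529, r_2=1.7321, r_3=2.5882, r_4=2.8868, r_5=1.9319, r_6=0.5774, r_7=0.5176 — all match ✓
Only this pose fits every beam.

(x, y, θ) = (1.5, 2.5, 60°)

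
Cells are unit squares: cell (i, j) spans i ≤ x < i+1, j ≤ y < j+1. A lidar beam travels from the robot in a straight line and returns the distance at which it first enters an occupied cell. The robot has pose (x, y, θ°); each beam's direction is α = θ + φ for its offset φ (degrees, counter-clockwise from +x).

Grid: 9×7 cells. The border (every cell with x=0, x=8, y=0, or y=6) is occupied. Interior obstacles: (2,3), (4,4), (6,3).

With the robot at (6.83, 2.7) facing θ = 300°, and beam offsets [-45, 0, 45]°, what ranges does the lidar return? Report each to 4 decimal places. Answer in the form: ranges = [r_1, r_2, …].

ranges = [1.7600, 1.9630, 1.2113]

beam 1: φ=-45°, α=255°
  d=(-0.2588,-0.9659)  start (6,2)  tX=3.2069 tY=0.7247  stride 1/|dx|=3.8637 1/|dy|=1.0353
    cross y-line → (6,1), t=0.7247
    cross y-line → (6,0), t=1.7600 (wall)
  → r_1 = 1.7600
beam 2: φ=0°, α=300°
  d=(0.5000,-0.8660)  start (6,2)  tX=0.3400 tY=0.8083  stride 1/|dx|=2.0000 1/|dy|=1.1547
    cross x-line → (7,2), t=0.3400
    cross y-line → (7,1), t=0.8083
    cross y-line → (7,0), t=1.9630 (wall)
  → r_2 = 1.9630
beam 3: φ=45°, α=345°
  d=(0.9659,-0.2588)  start (6,2)  tX=0.1760 tY=2.7046  stride 1/|dx|=1.0353 1/|dy|=3.8637
    cross x-line → (7,2), t=0.1760
    cross x-line → (8,2), t=1.2113 (wall)
  → r_3 = 1.2113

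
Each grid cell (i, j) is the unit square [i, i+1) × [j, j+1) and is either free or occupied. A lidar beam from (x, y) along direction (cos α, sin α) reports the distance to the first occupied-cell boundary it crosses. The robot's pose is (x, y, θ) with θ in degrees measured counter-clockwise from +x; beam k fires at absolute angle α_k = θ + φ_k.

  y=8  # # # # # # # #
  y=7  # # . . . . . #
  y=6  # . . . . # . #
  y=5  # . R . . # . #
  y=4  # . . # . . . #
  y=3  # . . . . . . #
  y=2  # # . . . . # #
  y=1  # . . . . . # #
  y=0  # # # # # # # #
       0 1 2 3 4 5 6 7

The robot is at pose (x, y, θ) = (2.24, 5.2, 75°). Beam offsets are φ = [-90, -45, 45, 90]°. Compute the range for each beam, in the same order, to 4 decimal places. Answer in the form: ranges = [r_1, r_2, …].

beam 1: φ=-90°, α=345°
  dir = (cos 345°, sin 345°) = (0.9659, -0.2588); from cell (2,5)
  next x-line at t=0.7868, next y-line at t=0.7727; Δt_x=1.0353, Δt_y=3.8637
    y: enter (2,4) at t=0.7727
    x: enter (3,4) at t=0.7868 ← occupied
  → r_1 = 0.7868
beam 2: φ=-45°, α=30°
  dir = (cos 30°, sin 30°) = (0.8660, 0.5000); from cell (2,5)
  next x-line at t=0.8776, next y-line at t=1.6000; Δt_x=1.1547, Δt_y=2.0000
    x: enter (3,5) at t=0.8776
    y: enter (3,6) at t=1.6000
    x: enter (4,6) at t=2.0323
    x: enter (5,6) at t=3.1870 ← occupied
  → r_2 = 3.1870
beam 3: φ=45°, α=120°
  dir = (cos 120°, sin 120°) = (-0.5000, 0.8660); from cell (2,5)
  next x-line at t=0.4800, next y-line at t=0.9238; Δt_x=2.0000, Δt_y=1.1547
    x: enter (1,5) at t=0.4800
    y: enter (1,6) at t=0.9238
    y: enter (1,7) at t=2.0785 ← occupied
  → r_3 = 2.0785
beam 4: φ=90°, α=165°
  dir = (cos 165°, sin 165°) = (-0.9659, 0.2588); from cell (2,5)
  next x-line at t=0.2485, next y-line at t=3.0910; Δt_x=1.0353, Δt_y=3.8637
    x: enter (1,5) at t=0.2485
    x: enter (0,5) at t=1.2837 ← occupied
  → r_4 = 1.2837

ranges = [0.7868, 3.1870, 2.0785, 1.2837]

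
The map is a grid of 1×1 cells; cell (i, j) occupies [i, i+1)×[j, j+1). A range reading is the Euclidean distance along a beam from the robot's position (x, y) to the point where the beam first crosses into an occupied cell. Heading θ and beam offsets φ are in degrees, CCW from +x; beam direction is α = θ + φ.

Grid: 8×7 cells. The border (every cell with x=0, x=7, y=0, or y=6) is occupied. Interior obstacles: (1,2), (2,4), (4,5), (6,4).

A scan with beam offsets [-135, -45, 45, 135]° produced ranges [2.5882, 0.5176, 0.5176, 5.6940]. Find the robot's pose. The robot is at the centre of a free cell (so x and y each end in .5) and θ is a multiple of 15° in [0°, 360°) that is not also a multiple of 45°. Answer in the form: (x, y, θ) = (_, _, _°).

The pose lattice has 26·16 = 416 candidates. Test each by forward raycasting.
  (2.5, 1.5, 195°): beam 1 = 4.0415 ≠ 2.5882 ✗
  (4.5, 1.5, 105°): beam 1 = 1.0000 ≠ 2.5882 ✗
  (6.5, 3.5, 60°): beam 1 = 1.9319 ≠ 2.5882 ✗
  (2.5, 1.5, 300°): beam 1 = 1.5529 ≠ 2.5882 ✗
  …
  (1.5, 3.5, 210°): r_1=2.5882, r_2=0.5176, r_3=0.5176, r_4=5.6940 — all match ✓
No second candidate reproduces the full scan.

(x, y, θ) = (1.5, 3.5, 210°)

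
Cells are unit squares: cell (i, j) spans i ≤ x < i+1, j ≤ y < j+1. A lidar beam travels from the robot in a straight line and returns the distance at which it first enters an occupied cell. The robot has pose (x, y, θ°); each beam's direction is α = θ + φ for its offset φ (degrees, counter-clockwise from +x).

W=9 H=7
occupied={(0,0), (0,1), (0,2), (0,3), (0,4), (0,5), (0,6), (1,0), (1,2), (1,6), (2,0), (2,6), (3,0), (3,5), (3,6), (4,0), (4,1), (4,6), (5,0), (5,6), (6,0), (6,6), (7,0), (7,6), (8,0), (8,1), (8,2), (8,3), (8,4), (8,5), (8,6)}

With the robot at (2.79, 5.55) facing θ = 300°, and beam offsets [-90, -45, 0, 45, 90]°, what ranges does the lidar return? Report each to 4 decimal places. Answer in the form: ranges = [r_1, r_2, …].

ranges = [2.0669, 3.0523, 0.4200, 0.2174, 0.2425]

beam 1: φ=-90°, α=210°
  direction (-0.8660, -0.5000); cell (2,5); t to first gridline: x 0.9122, y 1.1000 (then +1.1547 / +2.0000)
    (1,5) via x @ 0.9122
    (1,4) via y @ 1.1000
    (0,4) via x @ 2.0669  # hit
  → r_1 = 2.0669
beam 2: φ=-45°, α=255°
  direction (-0.2588, -0.9659); cell (2,5); t to first gridline: x 3.0523, y 0.5694 (then +3.8637 / +1.0353)
    (2,4) via y @ 0.5694
    (2,3) via y @ 1.6047
    (2,2) via y @ 2.6400
    (1,2) via x @ 3.0523  # hit
  → r_2 = 3.0523
beam 3: φ=0°, α=300°
  direction (0.5000, -0.8660); cell (2,5); t to first gridline: x 0.4200, y 0.6351 (then +2.0000 / +1.1547)
    (3,5) via x @ 0.4200  # hit
  → r_3 = 0.4200
beam 4: φ=45°, α=345°
  direction (0.9659, -0.2588); cell (2,5); t to first gridline: x 0.2174, y 2.1250 (then +1.0353 / +3.8637)
    (3,5) via x @ 0.2174  # hit
  → r_4 = 0.2174
beam 5: φ=90°, α=30°
  direction (0.8660, 0.5000); cell (2,5); t to first gridline: x 0.2425, y 0.9000 (then +1.1547 / +2.0000)
    (3,5) via x @ 0.2425  # hit
  → r_5 = 0.2425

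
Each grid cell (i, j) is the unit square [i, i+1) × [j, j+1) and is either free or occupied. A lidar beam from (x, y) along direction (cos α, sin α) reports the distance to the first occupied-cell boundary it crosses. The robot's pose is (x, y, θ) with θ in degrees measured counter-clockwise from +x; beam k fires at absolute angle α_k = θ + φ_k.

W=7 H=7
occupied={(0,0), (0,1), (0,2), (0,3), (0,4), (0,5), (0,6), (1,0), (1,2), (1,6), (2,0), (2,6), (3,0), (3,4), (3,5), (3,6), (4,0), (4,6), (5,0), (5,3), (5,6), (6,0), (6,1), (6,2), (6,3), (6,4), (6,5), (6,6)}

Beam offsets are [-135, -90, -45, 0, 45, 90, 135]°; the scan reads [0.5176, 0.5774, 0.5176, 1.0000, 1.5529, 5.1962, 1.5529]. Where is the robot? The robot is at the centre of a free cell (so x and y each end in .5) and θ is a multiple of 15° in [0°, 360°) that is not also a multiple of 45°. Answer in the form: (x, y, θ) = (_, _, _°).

(x, y, θ) = (5.5, 5.5, 150°)

Enumerate (i+0.5, j+0.5, θ) over the 21 free cells and 16 admissible headings. For each, cast all 7 beams and compare to the given ranges.
  (4.5, 2.5, 105°): beam 1 = 1.7321 ≠ 0.5176 ✗
  (3.5, 3.5, 330°): beam 1 = 1.9319 ≠ 0.5176 ✗
  (4.5, 4.5, 15°): beam 1 = 4.0415 ≠ 0.5176 ✗
  (3.5, 1.5, 195°): beam 1 = 5.0000 ≠ 0.5176 ✗
  …
  (5.5, 5.5, 150°): r_1=0.5176, r_2=0.5774, r_3=0.5176, r_4=1.0000, r_5=1.5529, r_6=5.1962, r_7=1.5529 — all match ✓
Only this pose fits every beam.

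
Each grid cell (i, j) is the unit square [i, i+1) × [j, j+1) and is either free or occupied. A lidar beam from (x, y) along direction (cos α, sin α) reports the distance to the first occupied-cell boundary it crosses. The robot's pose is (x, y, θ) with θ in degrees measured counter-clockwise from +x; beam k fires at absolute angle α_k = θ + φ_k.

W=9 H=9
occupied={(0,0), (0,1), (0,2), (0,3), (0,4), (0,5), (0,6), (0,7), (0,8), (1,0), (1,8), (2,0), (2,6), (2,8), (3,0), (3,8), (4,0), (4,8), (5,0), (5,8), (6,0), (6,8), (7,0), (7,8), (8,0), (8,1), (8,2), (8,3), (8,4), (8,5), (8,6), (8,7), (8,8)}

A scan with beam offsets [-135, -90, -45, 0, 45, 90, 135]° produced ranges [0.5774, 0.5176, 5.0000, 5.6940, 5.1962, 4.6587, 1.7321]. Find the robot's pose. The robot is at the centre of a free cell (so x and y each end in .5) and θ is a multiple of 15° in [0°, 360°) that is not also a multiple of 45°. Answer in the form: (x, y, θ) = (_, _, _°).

(x, y, θ) = (3.5, 6.5, 285°)

Candidates: 48 free-cell centres × 16 headings = 768 poses. Raycast each; keep the one whose scan matches to 4 dp.
  (1.5, 4.5, 210°): beam 1 = 1.9319 ≠ 0.5774 ✗
  (5.5, 7.5, 240°): beam 1 = 0.5176 ≠ 0.5774 ✗
  (5.5, 7.5, 120°): beam 1 = 2.5882 ≠ 0.5774 ✗
  …
  (3.5, 6.5, 285°): r_1=0.5774, r_2=0.5176, r_3=5.0000, r_4=5.6940, r_5=5.1962, r_6=4.6587, r_7=1.7321 — all match ✓
Unique over the lattice → pose = (3.5, 6.5, 285°).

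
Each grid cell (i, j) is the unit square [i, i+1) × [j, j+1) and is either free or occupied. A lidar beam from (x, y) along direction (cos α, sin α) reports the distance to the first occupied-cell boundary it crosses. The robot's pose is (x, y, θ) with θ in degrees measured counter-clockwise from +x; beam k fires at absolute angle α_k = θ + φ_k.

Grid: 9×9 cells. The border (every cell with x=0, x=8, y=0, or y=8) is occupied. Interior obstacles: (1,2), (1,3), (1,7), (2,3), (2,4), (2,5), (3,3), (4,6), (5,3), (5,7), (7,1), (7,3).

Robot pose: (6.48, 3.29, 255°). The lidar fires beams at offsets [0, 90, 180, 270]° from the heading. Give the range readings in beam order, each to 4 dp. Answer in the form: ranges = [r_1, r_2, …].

beam 1: φ=0°, α=255°
  cosα=-0.2588 sinα=-0.9659 | (6,3) | tMaxX 1.8546 tMaxY 0.3002 | tΔX 3.8637 tΔY 1.0353
    t=0.3002 [y] (6,2)
    t=1.3355 [y] (6,1)
    t=1.8546 [x] (5,1)
    t=2.3708 [y] (5,0) — stop
  → r_1 = 2.3708
beam 2: φ=90°, α=345°
  cosα=0.9659 sinα=-0.2588 | (6,3) | tMaxX 0.5383 tMaxY 1.1205 | tΔX 1.0353 tΔY 3.8637
    t=0.5383 [x] (7,3) — stop
  → r_2 = 0.5383
beam 3: φ=180°, α=75°
  cosα=0.2588 sinα=0.9659 | (6,3) | tMaxX 2.0091 tMaxY 0.7350 | tΔX 3.8637 tΔY 1.0353
    t=0.7350 [y] (6,4)
    t=1.7703 [y] (6,5)
    t=2.0091 [x] (7,5)
    t=2.8056 [y] (7,6)
    t=3.8409 [y] (7,7)
    t=4.8762 [y] (7,8) — stop
  → r_3 = 4.8762
beam 4: φ=270°, α=165°
  cosα=-0.9659 sinα=0.2588 | (6,3) | tMaxX 0.4969 tMaxY 2.7432 | tΔX 1.0353 tΔY 3.8637
    t=0.4969 [x] (5,3) — stop
  → r_4 = 0.4969

ranges = [2.3708, 0.5383, 4.8762, 0.4969]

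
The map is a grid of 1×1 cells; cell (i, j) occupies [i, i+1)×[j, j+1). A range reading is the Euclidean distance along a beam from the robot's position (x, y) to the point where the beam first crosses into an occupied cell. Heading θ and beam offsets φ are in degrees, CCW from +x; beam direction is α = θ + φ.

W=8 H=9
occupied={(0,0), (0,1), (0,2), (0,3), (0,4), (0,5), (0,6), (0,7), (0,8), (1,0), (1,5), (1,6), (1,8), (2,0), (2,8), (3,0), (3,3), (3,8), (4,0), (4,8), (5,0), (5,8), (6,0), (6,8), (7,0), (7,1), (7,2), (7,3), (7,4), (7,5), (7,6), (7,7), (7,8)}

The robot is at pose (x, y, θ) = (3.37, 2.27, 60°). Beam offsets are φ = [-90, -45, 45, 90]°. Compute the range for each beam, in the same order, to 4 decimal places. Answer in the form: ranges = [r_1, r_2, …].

beam 1: φ=-90°, α=330°
  direction (0.8660, -0.5000); cell (3,2); t to first gridline: x 0.7275, y 0.5400 (then +1.1547 / +2.0000)
    (3,1) via y @ 0.5400
    (4,1) via x @ 0.7275
    (5,1) via x @ 1.8822
    (5,0) via y @ 2.5400  # hit
  → r_1 = 2.5400
beam 2: φ=-45°, α=15°
  direction (0.9659, 0.2588); cell (3,2); t to first gridline: x 0.6522, y 2.8205 (then +1.0353 / +3.8637)
    (4,2) via x @ 0.6522
    (5,2) via x @ 1.6875
    (6,2) via x @ 2.7228
    (6,3) via y @ 2.8205
    (7,3) via x @ 3.7581  # hit
  → r_2 = 3.7581
beam 3: φ=45°, α=105°
  direction (-0.2588, 0.9659); cell (3,2); t to first gridline: x 1.4296, y 0.7558 (then +3.8637 / +1.0353)
    (3,3) via y @ 0.7558  # hit
  → r_3 = 0.7558
beam 4: φ=90°, α=150°
  direction (-0.8660, 0.5000); cell (3,2); t to first gridline: x 0.4272, y 1.4600 (then +1.1547 / +2.0000)
    (2,2) via x @ 0.4272
    (2,3) via y @ 1.4600
    (1,3) via x @ 1.5819
    (0,3) via x @ 2.7366  # hit
  → r_4 = 2.7366

ranges = [2.5400, 3.7581, 0.7558, 2.7366]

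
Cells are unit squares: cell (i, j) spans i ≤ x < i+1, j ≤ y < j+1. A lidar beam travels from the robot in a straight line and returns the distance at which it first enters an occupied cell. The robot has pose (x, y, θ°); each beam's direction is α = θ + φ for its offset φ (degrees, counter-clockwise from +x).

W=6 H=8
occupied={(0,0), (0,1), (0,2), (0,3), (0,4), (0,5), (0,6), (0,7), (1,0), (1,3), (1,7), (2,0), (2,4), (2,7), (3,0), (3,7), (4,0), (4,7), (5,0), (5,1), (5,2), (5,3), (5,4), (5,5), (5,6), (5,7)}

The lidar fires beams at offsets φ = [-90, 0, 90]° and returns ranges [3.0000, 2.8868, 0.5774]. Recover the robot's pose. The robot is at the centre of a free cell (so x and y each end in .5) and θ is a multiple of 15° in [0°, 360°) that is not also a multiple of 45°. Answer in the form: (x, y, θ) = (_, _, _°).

Candidates: 22 free-cell centres × 16 headings = 352 poses. Raycast each; keep the one whose scan matches to 4 dp.
  (3.5, 1.5, 255°): beam 1 = 2.5882 ≠ 3.0000 ✗
  (3.5, 3.5, 120°): beam 1 = 1.7321 ≠ 3.0000 ✗
  (2.5, 6.5, 210°): beam 1 = 0.5774 ≠ 3.0000 ✗
  (2.5, 1.5, 330°): beam 1 = 0.5774 ≠ 3.0000 ✗
  …
  (3.5, 1.5, 150°): r_1=3.0000, r_2=2.8868, r_3=0.5774 — all match ✓
Only this pose fits every beam.

(x, y, θ) = (3.5, 1.5, 150°)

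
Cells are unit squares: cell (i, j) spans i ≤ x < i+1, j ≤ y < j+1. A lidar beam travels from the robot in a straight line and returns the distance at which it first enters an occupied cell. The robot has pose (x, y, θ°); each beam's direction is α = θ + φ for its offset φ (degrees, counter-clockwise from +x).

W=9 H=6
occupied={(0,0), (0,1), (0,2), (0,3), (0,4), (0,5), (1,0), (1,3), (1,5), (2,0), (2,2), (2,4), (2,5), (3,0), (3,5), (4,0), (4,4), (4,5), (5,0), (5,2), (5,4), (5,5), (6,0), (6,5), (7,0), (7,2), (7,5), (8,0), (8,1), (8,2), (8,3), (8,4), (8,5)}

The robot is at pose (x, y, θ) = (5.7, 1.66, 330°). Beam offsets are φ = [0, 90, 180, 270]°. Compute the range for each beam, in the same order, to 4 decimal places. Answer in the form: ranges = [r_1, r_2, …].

beam 1: φ=0°, α=330°
  d=(0.8660,-0.5000)  start (5,1)  tX=0.3464 tY=1.3200  stride 1/|dx|=1.1547 1/|dy|=2.0000
    cross x-line → (6,1), t=0.3464
    cross y-line → (6,0), t=1.3200 (wall)
  → r_1 = 1.3200
beam 2: φ=90°, α=60°
  d=(0.5000,0.8660)  start (5,1)  tX=0.6000 tY=0.3926  stride 1/|dx|=2.0000 1/|dy|=1.1547
    cross y-line → (5,2), t=0.3926 (wall)
  → r_2 = 0.3926
beam 3: φ=180°, α=150°
  d=(-0.8660,0.5000)  start (5,1)  tX=0.8083 tY=0.6800  stride 1/|dx|=1.1547 1/|dy|=2.0000
    cross y-line → (5,2), t=0.6800 (wall)
  → r_3 = 0.6800
beam 4: φ=270°, α=240°
  d=(-0.5000,-0.8660)  start (5,1)  tX=1.4000 tY=0.7621  stride 1/|dx|=2.0000 1/|dy|=1.1547
    cross y-line → (5,0), t=0.7621 (wall)
  → r_4 = 0.7621

ranges = [1.3200, 0.3926, 0.6800, 0.7621]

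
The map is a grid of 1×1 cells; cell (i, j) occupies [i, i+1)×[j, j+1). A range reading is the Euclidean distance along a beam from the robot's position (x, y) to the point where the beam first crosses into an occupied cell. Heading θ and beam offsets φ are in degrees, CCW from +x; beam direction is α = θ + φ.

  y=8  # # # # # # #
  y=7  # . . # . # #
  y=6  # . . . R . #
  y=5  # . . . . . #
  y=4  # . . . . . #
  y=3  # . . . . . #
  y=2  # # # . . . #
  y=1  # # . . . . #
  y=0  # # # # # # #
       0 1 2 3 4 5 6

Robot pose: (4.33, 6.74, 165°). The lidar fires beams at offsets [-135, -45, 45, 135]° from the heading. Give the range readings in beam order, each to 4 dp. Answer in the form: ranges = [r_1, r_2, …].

beam 1: φ=-135°, α=30°
  dir = (cos 30°, sin 30°) = (0.8660, 0.5000); from cell (4,6)
  next x-line at t=0.7736, next y-line at t=0.5200; Δt_x=1.1547, Δt_y=2.0000
    y: enter (4,7) at t=0.5200
    x: enter (5,7) at t=0.7736 ← occupied
  → r_1 = 0.7736
beam 2: φ=-45°, α=120°
  dir = (cos 120°, sin 120°) = (-0.5000, 0.8660); from cell (4,6)
  next x-line at t=0.6600, next y-line at t=0.3002; Δt_x=2.0000, Δt_y=1.1547
    y: enter (4,7) at t=0.3002
    x: enter (3,7) at t=0.6600 ← occupied
  → r_2 = 0.6600
beam 3: φ=45°, α=210°
  dir = (cos 210°, sin 210°) = (-0.8660, -0.5000); from cell (4,6)
  next x-line at t=0.3811, next y-line at t=1.4800; Δt_x=1.1547, Δt_y=2.0000
    x: enter (3,6) at t=0.3811
    y: enter (3,5) at t=1.4800
    x: enter (2,5) at t=1.5358
    x: enter (1,5) at t=2.6905
    y: enter (1,4) at t=3.4800
    x: enter (0,4) at t=3.8452 ← occupied
  → r_3 = 3.8452
beam 4: φ=135°, α=300°
  dir = (cos 300°, sin 300°) = (0.5000, -0.8660); from cell (4,6)
  next x-line at t=1.3400, next y-line at t=0.8545; Δt_x=2.0000, Δt_y=1.1547
    y: enter (4,5) at t=0.8545
    x: enter (5,5) at t=1.3400
    y: enter (5,4) at t=2.0092
    y: enter (5,3) at t=3.1639
    x: enter (6,3) at t=3.3400 ← occupied
  → r_4 = 3.3400

ranges = [0.7736, 0.6600, 3.8452, 3.3400]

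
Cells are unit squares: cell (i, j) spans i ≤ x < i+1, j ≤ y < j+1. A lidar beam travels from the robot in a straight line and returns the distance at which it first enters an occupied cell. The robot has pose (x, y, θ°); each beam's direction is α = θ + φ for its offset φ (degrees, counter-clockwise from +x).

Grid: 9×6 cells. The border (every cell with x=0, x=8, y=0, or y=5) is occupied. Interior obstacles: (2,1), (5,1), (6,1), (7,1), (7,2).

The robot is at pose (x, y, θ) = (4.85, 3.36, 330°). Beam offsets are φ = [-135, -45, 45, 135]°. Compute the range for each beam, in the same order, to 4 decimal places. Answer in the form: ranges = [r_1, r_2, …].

ranges = [3.9858, 1.4080, 3.2611, 1.6979]

beam 1: φ=-135°, α=195°
  cosα=-0.9659 sinα=-0.2588 | (4,3) | tMaxX 0.8800 tMaxY 1.3909 | tΔX 1.0353 tΔY 3.8637
    t=0.8800 [x] (3,3)
    t=1.3909 [y] (3,2)
    t=1.9153 [x] (2,2)
    t=2.9505 [x] (1,2)
    t=3.9858 [x] (0,2) — stop
  → r_1 = 3.9858
beam 2: φ=-45°, α=285°
  cosα=0.2588 sinα=-0.9659 | (4,3) | tMaxX 0.5796 tMaxY 0.3727 | tΔX 3.8637 tΔY 1.0353
    t=0.3727 [y] (4,2)
    t=0.5796 [x] (5,2)
    t=1.4080 [y] (5,1) — stop
  → r_2 = 1.4080
beam 3: φ=45°, α=15°
  cosα=0.9659 sinα=0.2588 | (4,3) | tMaxX 0.1553 tMaxY 2.4728 | tΔX 1.0353 tΔY 3.8637
    t=0.1553 [x] (5,3)
    t=1.1906 [x] (6,3)
    t=2.2258 [x] (7,3)
    t=2.4728 [y] (7,4)
    t=3.2611 [x] (8,4) — stop
  → r_3 = 3.2611
beam 4: φ=135°, α=105°
  cosα=-0.2588 sinα=0.9659 | (4,3) | tMaxX 3.2841 tMaxY 0.6626 | tΔX 3.8637 tΔY 1.0353
    t=0.6626 [y] (4,4)
    t=1.6979 [y] (4,5) — stop
  → r_4 = 1.6979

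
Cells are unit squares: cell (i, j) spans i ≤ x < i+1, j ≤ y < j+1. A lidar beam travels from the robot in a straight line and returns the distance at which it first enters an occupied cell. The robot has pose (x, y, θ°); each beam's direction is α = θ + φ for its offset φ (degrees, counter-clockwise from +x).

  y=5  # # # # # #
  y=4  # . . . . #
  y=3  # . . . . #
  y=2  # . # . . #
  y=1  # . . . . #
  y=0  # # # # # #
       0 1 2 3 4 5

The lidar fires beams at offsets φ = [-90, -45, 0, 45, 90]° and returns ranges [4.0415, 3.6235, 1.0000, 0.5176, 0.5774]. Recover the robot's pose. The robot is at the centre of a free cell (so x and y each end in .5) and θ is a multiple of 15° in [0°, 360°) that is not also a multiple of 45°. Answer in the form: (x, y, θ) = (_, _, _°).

(x, y, θ) = (4.5, 4.5, 300°)

Candidates: 15 free-cell centres × 16 headings = 240 poses. Raycast each; keep the one whose scan matches to 4 dp.
  (4.5, 3.5, 75°): beam 1 = 0.5176 ≠ 4.0415 ✗
  (1.5, 4.5, 105°): beam 1 = 1.9319 ≠ 4.0415 ✗
  (3.5, 1.5, 300°): beam 1 = 1.0000 ≠ 4.0415 ✗
  (2.5, 1.5, 150°): beam 1 = 0.5774 ≠ 4.0415 ✗
  (3.5, 4.5, 165°): beam 1 = 0.5176 ≠ 4.0415 ✗
  …
  (4.5, 4.5, 300°): r_1=4.0415, r_2=3.6235, r_3=1.0000, r_4=0.5176, r_5=0.5774 — all match ✓
Only this pose fits every beam.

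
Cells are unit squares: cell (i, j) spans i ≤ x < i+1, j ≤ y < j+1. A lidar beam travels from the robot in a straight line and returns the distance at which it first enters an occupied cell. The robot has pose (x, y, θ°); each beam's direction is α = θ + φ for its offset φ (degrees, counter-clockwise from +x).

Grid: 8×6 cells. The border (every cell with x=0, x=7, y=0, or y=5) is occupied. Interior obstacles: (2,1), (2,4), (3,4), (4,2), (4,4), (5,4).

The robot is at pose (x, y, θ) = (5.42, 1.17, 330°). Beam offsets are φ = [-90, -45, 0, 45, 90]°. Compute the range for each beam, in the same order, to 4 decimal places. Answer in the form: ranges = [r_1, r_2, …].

beam 1: φ=-90°, α=240°
  direction (-0.5000, -0.8660); cell (5,1); t to first gridline: x 0.8400, y 0.1963 (then +2.0000 / +1.1547)
    (5,0) via y @ 0.1963  # hit
  → r_1 = 0.1963
beam 2: φ=-45°, α=285°
  direction (0.2588, -0.9659); cell (5,1); t to first gridline: x 2.2409, y 0.1760 (then +3.8637 / +1.0353)
    (5,0) via y @ 0.1760  # hit
  → r_2 = 0.1760
beam 3: φ=0°, α=330°
  direction (0.8660, -0.5000); cell (5,1); t to first gridline: x 0.6697, y 0.3400 (then +1.1547 / +2.0000)
    (5,0) via y @ 0.3400  # hit
  → r_3 = 0.3400
beam 4: φ=45°, α=15°
  direction (0.9659, 0.2588); cell (5,1); t to first gridline: x 0.6005, y 3.2069 (then +1.0353 / +3.8637)
    (6,1) via x @ 0.6005
    (7,1) via x @ 1.6357  # hit
  → r_4 = 1.6357
beam 5: φ=90°, α=60°
  direction (0.5000, 0.8660); cell (5,1); t to first gridline: x 1.1600, y 0.9584 (then +2.0000 / +1.1547)
    (5,2) via y @ 0.9584
    (6,2) via x @ 1.1600
    (6,3) via y @ 2.1131
    (7,3) via x @ 3.1600  # hit
  → r_5 = 3.1600

ranges = [0.1963, 0.1760, 0.3400, 1.6357, 3.1600]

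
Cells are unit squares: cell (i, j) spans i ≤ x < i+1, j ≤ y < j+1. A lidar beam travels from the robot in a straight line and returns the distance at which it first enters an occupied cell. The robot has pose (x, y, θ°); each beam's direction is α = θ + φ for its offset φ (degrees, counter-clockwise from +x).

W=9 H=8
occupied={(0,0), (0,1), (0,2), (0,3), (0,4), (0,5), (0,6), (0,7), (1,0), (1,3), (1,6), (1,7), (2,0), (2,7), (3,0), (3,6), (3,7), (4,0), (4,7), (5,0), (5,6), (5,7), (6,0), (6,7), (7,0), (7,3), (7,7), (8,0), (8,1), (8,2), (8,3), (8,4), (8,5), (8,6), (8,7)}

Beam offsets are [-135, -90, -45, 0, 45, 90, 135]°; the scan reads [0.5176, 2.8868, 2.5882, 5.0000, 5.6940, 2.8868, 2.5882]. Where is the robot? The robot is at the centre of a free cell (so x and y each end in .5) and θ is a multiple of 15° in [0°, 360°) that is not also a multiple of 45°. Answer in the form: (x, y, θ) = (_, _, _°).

Enumerate (i+0.5, j+0.5, θ) over the 37 free cells and 16 admissible headings. For each, cast all 7 beams and compare to the given ranges.
  (4.5, 5.5, 165°): beam 1 = 1.0000 ≠ 0.5176 ✗
  (2.5, 2.5, 345°): beam 1 = 1.7321 ≠ 0.5176 ✗
  (6.5, 5.5, 210°): beam 1 = 1.5529 ≠ 0.5176 ✗
  (6.5, 5.5, 345°): beam 1 = 6.3509 ≠ 0.5176 ✗
  …
  (2.5, 3.5, 330°): r_1=0.5176, r_2=2.8868, r_3=2.5882, r_4=5.0000, r_5=5.6940, r_6=2.8868, r_7=2.5882 — all match ✓
No second candidate reproduces the full scan.

(x, y, θ) = (2.5, 3.5, 330°)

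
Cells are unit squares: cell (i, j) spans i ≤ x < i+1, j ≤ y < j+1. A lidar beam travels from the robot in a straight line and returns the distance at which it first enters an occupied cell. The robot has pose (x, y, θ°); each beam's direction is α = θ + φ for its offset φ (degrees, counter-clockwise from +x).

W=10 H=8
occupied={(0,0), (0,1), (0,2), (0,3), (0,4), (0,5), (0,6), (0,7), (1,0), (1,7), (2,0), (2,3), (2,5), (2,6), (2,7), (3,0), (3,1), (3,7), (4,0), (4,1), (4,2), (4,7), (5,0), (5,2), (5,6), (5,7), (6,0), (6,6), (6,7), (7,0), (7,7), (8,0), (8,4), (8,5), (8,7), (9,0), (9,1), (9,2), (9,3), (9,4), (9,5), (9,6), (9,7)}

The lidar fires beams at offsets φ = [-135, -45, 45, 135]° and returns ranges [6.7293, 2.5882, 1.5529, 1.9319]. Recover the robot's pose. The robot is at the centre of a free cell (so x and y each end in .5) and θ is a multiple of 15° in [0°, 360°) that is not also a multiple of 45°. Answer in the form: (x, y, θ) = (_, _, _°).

(x, y, θ) = (7.5, 3.5, 300°)

Enumerate (i+0.5, j+0.5, θ) over the 37 free cells and 16 admissible headings. For each, cast all 4 beams and compare to the given ranges.
  (4.5, 6.5, 255°): beam 1 = 0.5774 ≠ 6.7293 ✗
  (1.5, 1.5, 195°): beam 1 = 1.7321 ≠ 6.7293 ✗
  (7.5, 6.5, 165°): beam 1 = 1.0000 ≠ 6.7293 ✗
  (5.5, 1.5, 195°): beam 1 = 0.5774 ≠ 6.7293 ✗
  (7.5, 1.5, 75°): beam 1 = 0.5774 ≠ 6.7293 ✗
  …
  (7.5, 3.5, 300°): r_1=6.7293, r_2=2.5882, r_3=1.5529, r_4=1.9319 — all match ✓
Only this pose fits every beam.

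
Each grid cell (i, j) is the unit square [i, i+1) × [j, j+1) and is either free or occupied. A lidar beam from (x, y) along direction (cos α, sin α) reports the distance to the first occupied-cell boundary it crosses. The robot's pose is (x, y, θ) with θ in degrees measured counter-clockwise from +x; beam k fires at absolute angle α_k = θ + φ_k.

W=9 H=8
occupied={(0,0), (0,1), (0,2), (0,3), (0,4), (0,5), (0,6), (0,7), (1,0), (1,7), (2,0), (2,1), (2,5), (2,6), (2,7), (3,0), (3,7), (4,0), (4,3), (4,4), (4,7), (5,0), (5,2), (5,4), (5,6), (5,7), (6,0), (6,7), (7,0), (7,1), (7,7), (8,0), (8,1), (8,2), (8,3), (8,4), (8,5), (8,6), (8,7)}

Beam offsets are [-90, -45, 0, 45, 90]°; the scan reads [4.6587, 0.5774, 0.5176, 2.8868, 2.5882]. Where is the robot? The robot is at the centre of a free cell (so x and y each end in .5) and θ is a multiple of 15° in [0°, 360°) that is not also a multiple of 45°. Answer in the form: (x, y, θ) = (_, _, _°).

(x, y, θ) = (5.5, 5.5, 285°)

The pose lattice has 33·16 = 528 candidates. Test each by forward raycasting.
  (5.5, 5.5, 150°): beam 1 = 0.5774 ≠ 4.6587 ✗
  (3.5, 6.5, 165°): beam 1 = 0.5176 ≠ 4.6587 ✗
  (7.5, 2.5, 330°): beam 1 = 0.5774 ≠ 4.6587 ✗
  (2.5, 4.5, 15°): beam 1 = 3.6235 ≠ 4.6587 ✗
  …
  (5.5, 5.5, 285°): r_1=4.6587, r_2=0.5774, r_3=0.5176, r_4=2.8868, r_5=2.5882 — all match ✓
Only this pose fits every beam.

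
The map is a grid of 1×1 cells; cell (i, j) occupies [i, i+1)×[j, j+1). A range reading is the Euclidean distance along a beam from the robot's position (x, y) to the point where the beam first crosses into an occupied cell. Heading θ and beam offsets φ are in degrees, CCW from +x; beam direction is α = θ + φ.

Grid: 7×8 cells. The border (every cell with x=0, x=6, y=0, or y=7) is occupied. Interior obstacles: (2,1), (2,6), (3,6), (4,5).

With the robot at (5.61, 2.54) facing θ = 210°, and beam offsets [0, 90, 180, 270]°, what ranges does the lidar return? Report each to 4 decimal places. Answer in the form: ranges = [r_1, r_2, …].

ranges = [3.0138, 0.7800, 0.4503, 2.8406]

beam 1: φ=0°, α=210°
  cosα=-0.8660 sinα=-0.5000 | (5,2) | tMaxX 0.7044 tMaxY 1.0800 | tΔX 1.1547 tΔY 2.0000
    t=0.7044 [x] (4,2)
    t=1.0800 [y] (4,1)
    t=1.8591 [x] (3,1)
    t=3.0138 [x] (2,1) — stop
  → r_1 = 3.0138
beam 2: φ=90°, α=300°
  cosα=0.5000 sinα=-0.8660 | (5,2) | tMaxX 0.7800 tMaxY 0.6235 | tΔX 2.0000 tΔY 1.1547
    t=0.6235 [y] (5,1)
    t=0.7800 [x] (6,1) — stop
  → r_2 = 0.7800
beam 3: φ=180°, α=30°
  cosα=0.8660 sinα=0.5000 | (5,2) | tMaxX 0.4503 tMaxY 0.9200 | tΔX 1.1547 tΔY 2.0000
    t=0.4503 [x] (6,2) — stop
  → r_3 = 0.4503
beam 4: φ=270°, α=120°
  cosα=-0.5000 sinα=0.8660 | (5,2) | tMaxX 1.2200 tMaxY 0.5312 | tΔX 2.0000 tΔY 1.1547
    t=0.5312 [y] (5,3)
    t=1.2200 [x] (4,3)
    t=1.6859 [y] (4,4)
    t=2.8406 [y] (4,5) — stop
  → r_4 = 2.8406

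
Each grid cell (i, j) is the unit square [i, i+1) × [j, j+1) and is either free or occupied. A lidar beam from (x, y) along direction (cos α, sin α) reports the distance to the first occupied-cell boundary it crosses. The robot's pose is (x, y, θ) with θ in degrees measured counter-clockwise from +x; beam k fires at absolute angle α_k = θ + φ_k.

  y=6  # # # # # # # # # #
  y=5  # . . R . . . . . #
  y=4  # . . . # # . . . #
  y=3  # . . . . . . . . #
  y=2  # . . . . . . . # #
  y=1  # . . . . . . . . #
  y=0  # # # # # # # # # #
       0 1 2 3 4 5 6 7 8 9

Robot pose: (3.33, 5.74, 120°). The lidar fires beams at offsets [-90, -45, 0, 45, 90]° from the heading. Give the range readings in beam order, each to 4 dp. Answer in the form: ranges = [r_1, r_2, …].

ranges = [0.5200, 0.2692, 0.3002, 1.0046, 2.6905]

beam 1: φ=-90°, α=30°
  d=(0.8660,0.5000)  start (3,5)  tX=0.7736 tY=0.5200  stride 1/|dx|=1.1547 1/|dy|=2.0000
    cross y-line → (3,6), t=0.5200 (wall)
  → r_1 = 0.5200
beam 2: φ=-45°, α=75°
  d=(0.2588,0.9659)  start (3,5)  tX=2.5887 tY=0.2692  stride 1/|dx|=3.8637 1/|dy|=1.0353
    cross y-line → (3,6), t=0.2692 (wall)
  → r_2 = 0.2692
beam 3: φ=0°, α=120°
  d=(-0.5000,0.8660)  start (3,5)  tX=0.6600 tY=0.3002  stride 1/|dx|=2.0000 1/|dy|=1.1547
    cross y-line → (3,6), t=0.3002 (wall)
  → r_3 = 0.3002
beam 4: φ=45°, α=165°
  d=(-0.9659,0.2588)  start (3,5)  tX=0.3416 tY=1.0046  stride 1/|dx|=1.0353 1/|dy|=3.8637
    cross x-line → (2,5), t=0.3416
    cross y-line → (2,6), t=1.0046 (wall)
  → r_4 = 1.0046
beam 5: φ=90°, α=210°
  d=(-0.8660,-0.5000)  start (3,5)  tX=0.3811 tY=1.4800  stride 1/|dx|=1.1547 1/|dy|=2.0000
    cross x-line → (2,5), t=0.3811
    cross y-line → (2,4), t=1.4800
    cross x-line → (1,4), t=1.5358
    cross x-line → (0,4), t=2.6905 (wall)
  → r_5 = 2.6905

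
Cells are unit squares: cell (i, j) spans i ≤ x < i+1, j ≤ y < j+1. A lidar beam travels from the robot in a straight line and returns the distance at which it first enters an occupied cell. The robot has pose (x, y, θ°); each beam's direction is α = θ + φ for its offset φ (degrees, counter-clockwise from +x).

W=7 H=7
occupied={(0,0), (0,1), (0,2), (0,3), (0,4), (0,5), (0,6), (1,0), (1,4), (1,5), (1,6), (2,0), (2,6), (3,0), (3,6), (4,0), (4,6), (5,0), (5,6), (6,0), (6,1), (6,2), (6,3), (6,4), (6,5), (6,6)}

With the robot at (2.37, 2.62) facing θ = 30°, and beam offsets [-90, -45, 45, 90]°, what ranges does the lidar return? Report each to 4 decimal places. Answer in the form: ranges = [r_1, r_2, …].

ranges = [1.8706, 3.7581, 3.4992, 1.5935]

beam 1: φ=-90°, α=300°
  cosα=0.5000 sinα=-0.8660 | (2,2) | tMaxX 1.2600 tMaxY 0.7159 | tΔX 2.0000 tΔY 1.1547
    t=0.7159 [y] (2,1)
    t=1.2600 [x] (3,1)
    t=1.8706 [y] (3,0) — stop
  → r_1 = 1.8706
beam 2: φ=-45°, α=345°
  cosα=0.9659 sinα=-0.2588 | (2,2) | tMaxX 0.6522 tMaxY 2.3955 | tΔX 1.0353 tΔY 3.8637
    t=0.6522 [x] (3,2)
    t=1.6875 [x] (4,2)
    t=2.3955 [y] (4,1)
    t=2.7228 [x] (5,1)
    t=3.7581 [x] (6,1) — stop
  → r_2 = 3.7581
beam 3: φ=45°, α=75°
  cosα=0.2588 sinα=0.9659 | (2,2) | tMaxX 2.4341 tMaxY 0.3934 | tΔX 3.8637 tΔY 1.0353
    t=0.3934 [y] (2,3)
    t=1.4287 [y] (2,4)
    t=2.4341 [x] (3,4)
    t=2.4640 [y] (3,5)
    t=3.4992 [y] (3,6) — stop
  → r_3 = 3.4992
beam 4: φ=90°, α=120°
  cosα=-0.5000 sinα=0.8660 | (2,2) | tMaxX 0.7400 tMaxY 0.4388 | tΔX 2.0000 tΔY 1.1547
    t=0.4388 [y] (2,3)
    t=0.7400 [x] (1,3)
    t=1.5935 [y] (1,4) — stop
  → r_4 = 1.5935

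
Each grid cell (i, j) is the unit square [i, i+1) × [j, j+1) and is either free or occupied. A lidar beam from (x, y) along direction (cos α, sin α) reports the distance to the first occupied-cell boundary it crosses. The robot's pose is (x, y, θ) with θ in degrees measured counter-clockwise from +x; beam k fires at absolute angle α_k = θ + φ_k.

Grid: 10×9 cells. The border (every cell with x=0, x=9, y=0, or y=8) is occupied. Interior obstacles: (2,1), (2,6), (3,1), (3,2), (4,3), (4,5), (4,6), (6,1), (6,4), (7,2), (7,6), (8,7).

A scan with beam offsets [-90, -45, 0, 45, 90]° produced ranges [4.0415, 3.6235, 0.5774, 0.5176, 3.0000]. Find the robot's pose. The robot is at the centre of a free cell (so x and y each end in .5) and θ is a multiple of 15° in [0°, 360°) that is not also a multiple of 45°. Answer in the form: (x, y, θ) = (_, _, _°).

(x, y, θ) = (4.5, 4.5, 240°)

The pose lattice has 44·16 = 704 candidates. Test each by forward raycasting.
  (6.5, 6.5, 30°): beam 1 = 5.0000 ≠ 4.0415 ✗
  (7.5, 7.5, 285°): beam 1 = 2.5882 ≠ 4.0415 ✗
  (6.5, 3.5, 240°): beam 1 = 5.0000 ≠ 4.0415 ✗
  (1.5, 7.5, 75°): beam 1 = 2.5882 ≠ 4.0415 ✗
  (8.5, 2.5, 210°): beam 1 = 6.3509 ≠ 4.0415 ✗
  …
  (4.5, 4.5, 240°): r_1=4.0415, r_2=3.6235, r_3=0.5774, r_4=0.5176, r_5=3.0000 — all match ✓
Only this pose fits every beam.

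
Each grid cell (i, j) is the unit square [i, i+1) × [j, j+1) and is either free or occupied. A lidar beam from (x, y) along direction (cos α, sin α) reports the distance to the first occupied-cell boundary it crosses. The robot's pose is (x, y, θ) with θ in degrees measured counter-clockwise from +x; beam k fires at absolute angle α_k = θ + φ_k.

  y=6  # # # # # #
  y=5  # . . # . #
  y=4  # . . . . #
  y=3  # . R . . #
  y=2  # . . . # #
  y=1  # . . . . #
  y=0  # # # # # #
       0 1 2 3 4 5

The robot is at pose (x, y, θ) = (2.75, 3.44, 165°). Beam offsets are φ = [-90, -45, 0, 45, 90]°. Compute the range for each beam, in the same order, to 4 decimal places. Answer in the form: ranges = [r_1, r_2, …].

ranges = [1.6150, 2.9560, 1.8117, 2.0207, 2.5261]

beam 1: φ=-90°, α=75°
  d=(0.2588,0.9659)  start (2,3)  tX=0.9659 tY=0.5798  stride 1/|dx|=3.8637 1/|dy|=1.0353
    cross y-line → (2,4), t=0.5798
    cross x-line → (3,4), t=0.9659
    cross y-line → (3,5), t=1.6150 (wall)
  → r_1 = 1.6150
beam 2: φ=-45°, α=120°
  d=(-0.5000,0.8660)  start (2,3)  tX=1.5000 tY=0.6466  stride 1/|dx|=2.0000 1/|dy|=1.1547
    cross y-line → (2,4), t=0.6466
    cross x-line → (1,4), t=1.5000
    cross y-line → (1,5), t=1.8013
    cross y-line → (1,6), t=2.9560 (wall)
  → r_2 = 2.9560
beam 3: φ=0°, α=165°
  d=(-0.9659,0.2588)  start (2,3)  tX=0.7765 tY=2.1637  stride 1/|dx|=1.0353 1/|dy|=3.8637
    cross x-line → (1,3), t=0.7765
    cross x-line → (0,3), t=1.8117 (wall)
  → r_3 = 1.8117
beam 4: φ=45°, α=210°
  d=(-0.8660,-0.5000)  start (2,3)  tX=0.8660 tY=0.8800  stride 1/|dx|=1.1547 1/|dy|=2.0000
    cross x-line → (1,3), t=0.8660
    cross y-line → (1,2), t=0.8800
    cross x-line → (0,2), t=2.0207 (wall)
  → r_4 = 2.0207
beam 5: φ=90°, α=255°
  d=(-0.2588,-0.9659)  start (2,3)  tX=2.8978 tY=0.4555  stride 1/|dx|=3.8637 1/|dy|=1.0353
    cross y-line → (2,2), t=0.4555
    cross y-line → (2,1), t=1.4908
    cross y-line → (2,0), t=2.5261 (wall)
  → r_5 = 2.5261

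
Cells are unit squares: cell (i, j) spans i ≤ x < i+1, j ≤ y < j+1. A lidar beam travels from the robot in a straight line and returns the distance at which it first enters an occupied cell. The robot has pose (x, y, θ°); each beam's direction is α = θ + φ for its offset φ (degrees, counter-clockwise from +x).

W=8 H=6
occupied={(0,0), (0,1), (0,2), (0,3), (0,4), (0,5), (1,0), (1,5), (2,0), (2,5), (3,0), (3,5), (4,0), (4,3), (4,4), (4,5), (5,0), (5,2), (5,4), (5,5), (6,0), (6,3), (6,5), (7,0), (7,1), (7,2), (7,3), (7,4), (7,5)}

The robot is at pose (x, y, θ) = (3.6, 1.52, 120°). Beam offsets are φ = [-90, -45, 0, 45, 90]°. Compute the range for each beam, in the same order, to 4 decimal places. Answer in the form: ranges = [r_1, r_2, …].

beam 1: φ=-90°, α=30°
  cosα=0.8660 sinα=0.5000 | (3,1) | tMaxX 0.4619 tMaxY 0.9600 | tΔX 1.1547 tΔY 2.0000
    t=0.4619 [x] (4,1)
    t=0.9600 [y] (4,2)
    t=1.6166 [x] (5,2) — stop
  → r_1 = 1.6166
beam 2: φ=-45°, α=75°
  cosα=0.2588 sinα=0.9659 | (3,1) | tMaxX 1.5455 tMaxY 0.4969 | tΔX 3.8637 tΔY 1.0353
    t=0.4969 [y] (3,2)
    t=1.5322 [y] (3,3)
    t=1.5455 [x] (4,3) — stop
  → r_2 = 1.5455
beam 3: φ=0°, α=120°
  cosα=-0.5000 sinα=0.8660 | (3,1) | tMaxX 1.2000 tMaxY 0.5543 | tΔX 2.0000 tΔY 1.1547
    t=0.5543 [y] (3,2)
    t=1.2000 [x] (2,2)
    t=1.7090 [y] (2,3)
    t=2.8637 [y] (2,4)
    t=3.2000 [x] (1,4)
    t=4.0184 [y] (1,5) — stop
  → r_3 = 4.0184
beam 4: φ=45°, α=165°
  cosα=-0.9659 sinα=0.2588 | (3,1) | tMaxX 0.6212 tMaxY 1.8546 | tΔX 1.0353 tΔY 3.8637
    t=0.6212 [x] (2,1)
    t=1.6564 [x] (1,1)
    t=1.8546 [y] (1,2)
    t=2.6917 [x] (0,2) — stop
  → r_4 = 2.6917
beam 5: φ=90°, α=210°
  cosα=-0.8660 sinα=-0.5000 | (3,1) | tMaxX 0.6928 tMaxY 1.0400 | tΔX 1.1547 tΔY 2.0000
    t=0.6928 [x] (2,1)
    t=1.0400 [y] (2,0) — stop
  → r_5 = 1.0400

ranges = [1.6166, 1.5455, 4.0184, 2.6917, 1.0400]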